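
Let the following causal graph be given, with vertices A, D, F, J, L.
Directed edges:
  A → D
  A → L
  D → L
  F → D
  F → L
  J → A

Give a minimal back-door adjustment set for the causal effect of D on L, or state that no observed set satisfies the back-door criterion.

D→L: minimal back-door set {A, F}.

desc(D)\{D}={L}; candidates ⊆ {A,F,J}.
size 0: {}; under {} D still reaches {A,F,J,L} ∋ L.
size 1: {A}, {F}, {J}; under {A} D still reaches {F,L} ∋ L.
{A,F}: D⊥L given {A,F} in G with D→· removed — back-door holds.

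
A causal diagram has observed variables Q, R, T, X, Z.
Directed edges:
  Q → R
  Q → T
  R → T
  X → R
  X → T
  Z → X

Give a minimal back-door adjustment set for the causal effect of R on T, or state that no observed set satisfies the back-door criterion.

R→T: minimal back-door set {Q, X}.

desc(R)\{R}={T}; candidates ⊆ {Q,X,Z}.
size 0: {}; under {} R still reaches {Q,T,X,Z} ∋ T.
size 1: {Q}, {X}, {Z}; under {Q} R still reaches {T,X,Z} ∋ T.
{Q,X}: R⊥T given {Q,X} in G with R→· removed — back-door holds.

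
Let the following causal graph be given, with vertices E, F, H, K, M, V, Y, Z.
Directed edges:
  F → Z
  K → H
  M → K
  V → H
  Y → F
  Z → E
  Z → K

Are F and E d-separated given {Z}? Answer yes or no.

Bayes-Ball from F | {Z} reaches {Y}.
E ∉ reach(F|{Z}) ⇒ F ⊥ E | {Z}.

Yes — F ⊥ E | {Z}.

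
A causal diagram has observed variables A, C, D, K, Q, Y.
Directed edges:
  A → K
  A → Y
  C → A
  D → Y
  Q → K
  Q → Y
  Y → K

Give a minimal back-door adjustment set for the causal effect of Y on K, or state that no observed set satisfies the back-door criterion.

desc(Y)\{Y}={K}; candidates ⊆ {A,C,D,Q}.
size 0: {}; under {} Y still reaches {A,C,D,K,Q} ∋ K.
size 1: {A}, {C}, {D} …(+1); under {A} Y still reaches {D,K,Q} ∋ K.
{A,Q}: Y⊥K given {A,Q} in G with Y→· removed — back-door holds.

Y→K: minimal back-door set {A, Q}.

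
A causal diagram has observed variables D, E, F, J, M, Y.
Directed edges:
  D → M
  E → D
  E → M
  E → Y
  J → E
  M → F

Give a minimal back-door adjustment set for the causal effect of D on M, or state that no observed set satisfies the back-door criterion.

desc(D)\{D}={F,M}; candidates ⊆ {E,J,Y}.
size 0: {}; under {} D still reaches {E,F,J,M,Y} ∋ M.
{E}: D⊥M given {E} in G with D→· removed — back-door holds.

D→M: minimal back-door set {E}.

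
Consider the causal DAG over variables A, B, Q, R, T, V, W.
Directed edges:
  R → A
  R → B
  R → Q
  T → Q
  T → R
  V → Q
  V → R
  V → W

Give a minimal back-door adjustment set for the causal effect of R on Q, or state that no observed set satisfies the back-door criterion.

R→Q: minimal back-door set {T, V}.

desc(R)\{R}={A,B,Q}; candidates ⊆ {T,V,W}.
size 0: {}; under {} R still reaches {Q,T,V,W} ∋ Q.
size 1: {T}, {V}, {W}; under {T} R still reaches {Q,V,W} ∋ Q.
{T,V}: R⊥Q given {T,V} in G with R→· removed — back-door holds.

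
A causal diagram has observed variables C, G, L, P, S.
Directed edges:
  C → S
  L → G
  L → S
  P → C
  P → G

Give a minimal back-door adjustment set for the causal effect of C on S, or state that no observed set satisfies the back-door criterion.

desc(C)\{C}={S}; candidates ⊆ {G,L,P}.
∅: C⊥S given ∅ in G with C→· removed — back-door holds.

C→S: minimal back-door set ∅.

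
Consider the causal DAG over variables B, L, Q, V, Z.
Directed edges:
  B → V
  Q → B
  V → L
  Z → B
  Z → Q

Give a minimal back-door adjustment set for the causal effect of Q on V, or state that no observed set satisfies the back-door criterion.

desc(Q)\{Q}={B,L,V}; candidates ⊆ {Z}.
size 0: {}; under {} Q still reaches {B,L,V,Z} ∋ V.
{Z}: Q⊥V given {Z} in G with Q→· removed — back-door holds.

Q→V: minimal back-door set {Z}.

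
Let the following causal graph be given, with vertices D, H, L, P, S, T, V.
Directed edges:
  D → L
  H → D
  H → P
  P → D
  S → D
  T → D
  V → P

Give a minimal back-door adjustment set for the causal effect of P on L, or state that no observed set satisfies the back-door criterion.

desc(P)\{P}={D,L}; candidates ⊆ {H,S,T,V}.
size 0: {}; under {} P still reaches {D,H,L,V} ∋ L.
{H}: P⊥L given {H} in G with P→· removed — back-door holds.

P→L: minimal back-door set {H}.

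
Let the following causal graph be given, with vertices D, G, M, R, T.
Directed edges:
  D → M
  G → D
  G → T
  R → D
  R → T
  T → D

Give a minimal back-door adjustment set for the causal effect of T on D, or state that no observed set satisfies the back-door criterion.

T→D: minimal back-door set {G, R}.

desc(T)\{T}={D,M}; candidates ⊆ {G,R}.
size 0: {}; under {} T still reaches {D,G,M,R} ∋ D.
size 1: {G}, {R}; under {G} T still reaches {D,M,R} ∋ D.
{G,R}: T⊥D given {G,R} in G with T→· removed — back-door holds.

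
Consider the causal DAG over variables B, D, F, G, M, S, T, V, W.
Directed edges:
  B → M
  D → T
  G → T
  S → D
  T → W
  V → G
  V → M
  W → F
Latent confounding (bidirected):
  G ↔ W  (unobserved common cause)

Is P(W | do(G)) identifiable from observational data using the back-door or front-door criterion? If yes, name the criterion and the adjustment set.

desc(G)\{G}={F,T,W}; candidates ⊆ {B,D,M,S,V}.
G↔W: latent back-door arc(s) into G.
size 0: {}; under {} G still reaches {F,M,V,W} ∋ W.
size 1: {B}, {D}, {M} …(+2); under {B} G still reaches {F,M,V,W} ∋ W.
size 2: {B,D}, {B,M}, {B,S} …(+7); under {B,D} G still reaches {F,M,V,W} ∋ W.
G↔W cannot be blocked by any observed set — no back-door set.
{T}: (i) intercepts every directed G→W path; (ii) no back-door G→{T}; (iii) {G} blocks every back-door {T}→W. Front-door holds.
P(W|do(G)) = Σ_{T} P(T|G) Σ_{G'} P(W|T,G')P(G').

P(W|do(G)): frontdoor, adjust for {T}.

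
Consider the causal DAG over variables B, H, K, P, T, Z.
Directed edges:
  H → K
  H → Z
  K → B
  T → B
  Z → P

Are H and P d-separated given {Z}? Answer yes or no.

Bayes-Ball from H | {Z} reaches {B,K}.
P ∉ reach(H|{Z}) ⇒ H ⊥ P | {Z}.

Yes — H ⊥ P | {Z}.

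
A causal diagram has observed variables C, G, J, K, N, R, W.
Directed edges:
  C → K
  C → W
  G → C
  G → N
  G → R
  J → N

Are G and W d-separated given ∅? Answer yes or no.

No — G and W are d-connected given ∅.

Bayes-Ball from G | ∅ reaches {C,K,N,R,W}.
W ∈ reach(G|∅) ⇒ G ⊥̸ W | ∅.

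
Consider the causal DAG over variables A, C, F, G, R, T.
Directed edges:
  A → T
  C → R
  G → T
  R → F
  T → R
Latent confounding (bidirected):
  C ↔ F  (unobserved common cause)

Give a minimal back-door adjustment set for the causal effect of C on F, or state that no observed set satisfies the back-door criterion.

desc(C)\{C}={F,R}; candidates ⊆ {A,G,T}.
C↔F: latent back-door arc(s) into C.
size 0: {}; under {} C still reaches {F} ∋ F.
size 1: {A}, {G}, {T}; under {A} C still reaches {F} ∋ F.
size 2: {A,G}, {A,T}, {G,T}; under {A,G} C still reaches {F} ∋ F.
C↔F cannot be blocked by any observed set — no back-door set.

C→F: no observed back-door set.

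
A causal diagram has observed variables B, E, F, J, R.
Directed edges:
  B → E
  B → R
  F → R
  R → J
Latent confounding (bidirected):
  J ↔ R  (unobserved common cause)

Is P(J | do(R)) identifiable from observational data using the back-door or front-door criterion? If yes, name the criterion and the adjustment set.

desc(R)\{R}={J}; candidates ⊆ {B,E,F}.
R↔J: latent back-door arc(s) into R.
size 0: {}; under {} R still reaches {B,E,F,J} ∋ J.
size 1: {B}, {E}, {F}; under {B} R still reaches {F,J} ∋ J.
size 2: {B,E}, {B,F}, {E,F}; under {B,E} R still reaches {F,J} ∋ J.
R↔J cannot be blocked by any observed set — no back-door set.
No mediator lies on a directed R→…→J path.
Neither criterion identifies P(J|do(R)) in this graph.

P(J|do(R)): not identifiable (no BD/FD set).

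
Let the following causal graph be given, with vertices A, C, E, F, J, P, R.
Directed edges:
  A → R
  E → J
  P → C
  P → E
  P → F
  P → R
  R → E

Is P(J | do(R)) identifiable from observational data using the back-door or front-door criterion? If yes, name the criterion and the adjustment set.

desc(R)\{R}={E,J}; candidates ⊆ {A,C,F,P}.
size 0: {}; under {} R still reaches {A,C,E,F,J,P} ∋ J.
{P}: R⊥J given {P} in G with R→· removed — back-door holds.
P(J|do(R)) = Σ_{P} P(J|R,P)·P(P).

P(J|do(R)): backdoor, adjust for {P}.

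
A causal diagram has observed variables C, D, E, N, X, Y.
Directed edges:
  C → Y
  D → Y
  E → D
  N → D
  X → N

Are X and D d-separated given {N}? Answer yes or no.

Bayes-Ball from X | {N} reaches ∅.
D ∉ reach(X|{N}) ⇒ X ⊥ D | {N}.

Yes — X ⊥ D | {N}.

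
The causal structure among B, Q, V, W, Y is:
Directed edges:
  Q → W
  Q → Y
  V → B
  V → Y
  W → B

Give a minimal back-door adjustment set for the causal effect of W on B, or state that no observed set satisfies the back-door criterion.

W→B: minimal back-door set ∅.

desc(W)\{W}={B}; candidates ⊆ {Q,V,Y}.
∅: W⊥B given ∅ in G with W→· removed — back-door holds.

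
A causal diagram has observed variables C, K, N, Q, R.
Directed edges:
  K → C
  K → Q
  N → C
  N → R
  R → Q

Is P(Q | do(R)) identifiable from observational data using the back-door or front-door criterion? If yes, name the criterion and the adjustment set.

desc(R)\{R}={Q}; candidates ⊆ {C,K,N}.
∅: R⊥Q given ∅ in G with R→· removed — back-door holds.
P(Q|do(R)) = P(Q|R) — no adjustment needed.

P(Q|do(R)): backdoor, adjust for ∅.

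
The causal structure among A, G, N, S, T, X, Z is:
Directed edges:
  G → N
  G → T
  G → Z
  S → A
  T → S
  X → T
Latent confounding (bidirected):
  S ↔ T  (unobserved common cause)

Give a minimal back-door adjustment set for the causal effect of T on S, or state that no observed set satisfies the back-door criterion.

T→S: no observed back-door set.

desc(T)\{T}={A,S}; candidates ⊆ {G,N,X,Z}.
T↔S: latent back-door arc(s) into T.
size 0: {}; under {} T still reaches {A,G,N,S,X,Z} ∋ S.
size 1: {G}, {N}, {X} …(+1); under {G} T still reaches {A,S,X} ∋ S.
size 2: {G,N}, {G,X}, {G,Z} …(+3); under {G,N} T still reaches {A,S,X} ∋ S.
T↔S cannot be blocked by any observed set — no back-door set.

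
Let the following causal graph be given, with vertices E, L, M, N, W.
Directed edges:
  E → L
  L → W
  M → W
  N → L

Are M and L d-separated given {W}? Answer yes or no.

No — M and L are d-connected given {W}.

Bayes-Ball from M | {W} reaches {E,L,N}.
L ∈ reach(M|{W}) ⇒ M ⊥̸ L | {W}.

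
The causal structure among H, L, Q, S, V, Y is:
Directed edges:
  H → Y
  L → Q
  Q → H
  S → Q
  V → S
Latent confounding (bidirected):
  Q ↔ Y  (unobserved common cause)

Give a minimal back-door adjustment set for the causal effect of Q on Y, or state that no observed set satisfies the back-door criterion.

Q→Y: no observed back-door set.

desc(Q)\{Q}={H,Y}; candidates ⊆ {L,S,V}.
Q↔Y: latent back-door arc(s) into Q.
size 0: {}; under {} Q still reaches {L,S,V,Y} ∋ Y.
size 1: {L}, {S}, {V}; under {L} Q still reaches {S,V,Y} ∋ Y.
size 2: {L,S}, {L,V}, {S,V}; under {L,S} Q still reaches {Y} ∋ Y.
Q↔Y cannot be blocked by any observed set — no back-door set.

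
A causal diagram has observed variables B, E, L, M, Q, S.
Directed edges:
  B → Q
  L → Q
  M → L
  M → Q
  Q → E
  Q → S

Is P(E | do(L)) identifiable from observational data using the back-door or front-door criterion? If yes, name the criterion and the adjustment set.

desc(L)\{L}={E,Q,S}; candidates ⊆ {B,M}.
size 0: {}; under {} L still reaches {E,M,Q,S} ∋ E.
{M}: L⊥E given {M} in G with L→· removed — back-door holds.
P(E|do(L)) = Σ_{M} P(E|L,M)·P(M).

P(E|do(L)): backdoor, adjust for {M}.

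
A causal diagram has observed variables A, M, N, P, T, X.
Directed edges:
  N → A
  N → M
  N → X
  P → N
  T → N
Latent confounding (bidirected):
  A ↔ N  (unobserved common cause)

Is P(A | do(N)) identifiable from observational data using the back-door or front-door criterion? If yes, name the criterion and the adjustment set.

P(A|do(N)): not identifiable (no BD/FD set).

desc(N)\{N}={A,M,X}; candidates ⊆ {P,T}.
N↔A: latent back-door arc(s) into N.
size 0: {}; under {} N still reaches {A,P,T} ∋ A.
size 1: {P}, {T}; under {P} N still reaches {A,T} ∋ A.
size 2: {P,T}; under {P,T} N still reaches {A} ∋ A.
N↔A cannot be blocked by any observed set — no back-door set.
No mediator lies on a directed N→…→A path.
Neither criterion identifies P(A|do(N)) in this graph.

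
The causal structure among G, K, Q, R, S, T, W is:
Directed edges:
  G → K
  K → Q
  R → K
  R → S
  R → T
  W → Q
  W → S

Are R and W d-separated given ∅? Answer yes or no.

Bayes-Ball from R | ∅ reaches {K,Q,S,T}.
W ∉ reach(R|∅) ⇒ R ⊥ W | ∅.

Yes — R ⊥ W | ∅.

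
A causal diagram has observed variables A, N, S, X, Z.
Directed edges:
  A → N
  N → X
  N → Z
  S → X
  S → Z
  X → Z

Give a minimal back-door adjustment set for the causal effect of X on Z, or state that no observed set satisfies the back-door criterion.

desc(X)\{X}={Z}; candidates ⊆ {A,N,S}.
size 0: {}; under {} X still reaches {A,N,S,Z} ∋ Z.
size 1: {A}, {N}, {S}; under {A} X still reaches {N,S,Z} ∋ Z.
{N,S}: X⊥Z given {N,S} in G with X→· removed — back-door holds.

X→Z: minimal back-door set {N, S}.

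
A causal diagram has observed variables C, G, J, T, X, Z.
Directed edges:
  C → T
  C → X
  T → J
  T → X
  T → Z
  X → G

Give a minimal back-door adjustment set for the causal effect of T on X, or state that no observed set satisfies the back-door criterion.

desc(T)\{T}={G,J,X,Z}; candidates ⊆ {C}.
size 0: {}; under {} T still reaches {C,G,X} ∋ X.
{C}: T⊥X given {C} in G with T→· removed — back-door holds.

T→X: minimal back-door set {C}.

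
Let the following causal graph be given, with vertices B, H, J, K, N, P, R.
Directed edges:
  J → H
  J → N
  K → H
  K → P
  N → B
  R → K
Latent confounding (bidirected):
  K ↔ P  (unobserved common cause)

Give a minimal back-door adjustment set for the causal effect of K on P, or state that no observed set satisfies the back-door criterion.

K→P: no observed back-door set.

desc(K)\{K}={H,P}; candidates ⊆ {B,J,N,R}.
K↔P: latent back-door arc(s) into K.
size 0: {}; under {} K still reaches {P,R} ∋ P.
size 1: {B}, {J}, {N} …(+1); under {B} K still reaches {P,R} ∋ P.
size 2: {B,J}, {B,N}, {B,R} …(+3); under {B,J} K still reaches {P,R} ∋ P.
K↔P cannot be blocked by any observed set — no back-door set.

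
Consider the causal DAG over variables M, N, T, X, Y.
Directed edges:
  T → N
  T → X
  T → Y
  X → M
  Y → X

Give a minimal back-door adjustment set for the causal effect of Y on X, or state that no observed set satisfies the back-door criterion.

Y→X: minimal back-door set {T}.

desc(Y)\{Y}={M,X}; candidates ⊆ {N,T}.
size 0: {}; under {} Y still reaches {M,N,T,X} ∋ X.
{T}: Y⊥X given {T} in G with Y→· removed — back-door holds.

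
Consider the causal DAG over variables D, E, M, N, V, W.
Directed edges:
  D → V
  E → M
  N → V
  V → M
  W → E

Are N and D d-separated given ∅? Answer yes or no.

Yes — N ⊥ D | ∅.

Bayes-Ball from N | ∅ reaches {M,V}.
D ∉ reach(N|∅) ⇒ N ⊥ D | ∅.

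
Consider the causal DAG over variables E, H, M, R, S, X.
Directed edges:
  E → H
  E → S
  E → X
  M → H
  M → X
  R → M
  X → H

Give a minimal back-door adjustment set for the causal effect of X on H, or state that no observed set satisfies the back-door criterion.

X→H: minimal back-door set {E, M}.

desc(X)\{X}={H}; candidates ⊆ {E,M,R,S}.
size 0: {}; under {} X still reaches {E,H,M,R,S} ∋ H.
size 1: {E}, {M}, {R} …(+1); under {E} X still reaches {H,M,R} ∋ H.
{E,M}: X⊥H given {E,M} in G with X→· removed — back-door holds.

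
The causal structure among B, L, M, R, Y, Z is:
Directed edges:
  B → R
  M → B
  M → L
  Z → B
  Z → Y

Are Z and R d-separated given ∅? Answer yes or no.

Bayes-Ball from Z | ∅ reaches {B,R,Y}.
R ∈ reach(Z|∅) ⇒ Z ⊥̸ R | ∅.

No — Z and R are d-connected given ∅.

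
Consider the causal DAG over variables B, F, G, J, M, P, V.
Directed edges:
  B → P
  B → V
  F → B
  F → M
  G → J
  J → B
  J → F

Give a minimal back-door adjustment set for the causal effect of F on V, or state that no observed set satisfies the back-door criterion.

F→V: minimal back-door set {J}.

desc(F)\{F}={B,M,P,V}; candidates ⊆ {G,J}.
size 0: {}; under {} F still reaches {B,G,J,P,V} ∋ V.
{J}: F⊥V given {J} in G with F→· removed — back-door holds.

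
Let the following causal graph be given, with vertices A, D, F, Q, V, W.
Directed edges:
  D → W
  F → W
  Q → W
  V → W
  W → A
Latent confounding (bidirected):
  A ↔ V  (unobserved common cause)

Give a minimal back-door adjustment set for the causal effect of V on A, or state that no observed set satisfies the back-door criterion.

desc(V)\{V}={A,W}; candidates ⊆ {D,F,Q}.
V↔A: latent back-door arc(s) into V.
size 0: {}; under {} V still reaches {A} ∋ A.
size 1: {D}, {F}, {Q}; under {D} V still reaches {A} ∋ A.
size 2: {D,F}, {D,Q}, {F,Q}; under {D,F} V still reaches {A} ∋ A.
V↔A cannot be blocked by any observed set — no back-door set.

V→A: no observed back-door set.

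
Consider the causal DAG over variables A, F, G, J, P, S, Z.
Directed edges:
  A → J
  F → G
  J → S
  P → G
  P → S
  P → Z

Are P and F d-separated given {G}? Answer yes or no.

Bayes-Ball from P | {G} reaches {F,S,Z}.
F ∈ reach(P|{G}) ⇒ P ⊥̸ F | {G}.

No — P and F are d-connected given {G}.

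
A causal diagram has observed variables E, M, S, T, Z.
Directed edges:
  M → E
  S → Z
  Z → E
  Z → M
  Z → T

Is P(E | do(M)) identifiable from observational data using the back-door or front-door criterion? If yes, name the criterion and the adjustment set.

desc(M)\{M}={E}; candidates ⊆ {S,T,Z}.
size 0: {}; under {} M still reaches {E,S,T,Z} ∋ E.
{Z}: M⊥E given {Z} in G with M→· removed — back-door holds.
P(E|do(M)) = Σ_{Z} P(E|M,Z)·P(Z).

P(E|do(M)): backdoor, adjust for {Z}.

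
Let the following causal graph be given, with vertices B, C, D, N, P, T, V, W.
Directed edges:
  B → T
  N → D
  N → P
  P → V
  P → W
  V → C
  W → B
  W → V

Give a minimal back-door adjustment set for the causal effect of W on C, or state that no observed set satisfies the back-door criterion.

desc(W)\{W}={B,C,T,V}; candidates ⊆ {D,N,P}.
size 0: {}; under {} W still reaches {C,D,N,P,V} ∋ C.
{P}: W⊥C given {P} in G with W→· removed — back-door holds.

W→C: minimal back-door set {P}.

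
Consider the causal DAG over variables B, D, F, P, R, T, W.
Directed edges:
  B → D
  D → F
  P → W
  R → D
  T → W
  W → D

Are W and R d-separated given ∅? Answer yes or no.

Yes — W ⊥ R | ∅.

Bayes-Ball from W | ∅ reaches {D,F,P,T}.
R ∉ reach(W|∅) ⇒ W ⊥ R | ∅.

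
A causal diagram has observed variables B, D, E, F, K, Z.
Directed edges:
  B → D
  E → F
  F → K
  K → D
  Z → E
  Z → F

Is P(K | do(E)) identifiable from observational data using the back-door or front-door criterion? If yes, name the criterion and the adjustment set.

desc(E)\{E}={D,F,K}; candidates ⊆ {B,Z}.
size 0: {}; under {} E still reaches {D,F,K,Z} ∋ K.
{Z}: E⊥K given {Z} in G with E→· removed — back-door holds.
P(K|do(E)) = Σ_{Z} P(K|E,Z)·P(Z).

P(K|do(E)): backdoor, adjust for {Z}.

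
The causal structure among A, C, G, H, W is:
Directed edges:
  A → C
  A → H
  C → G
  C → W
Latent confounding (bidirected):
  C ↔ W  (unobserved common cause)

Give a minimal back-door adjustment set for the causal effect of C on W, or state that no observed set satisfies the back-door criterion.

C→W: no observed back-door set.

desc(C)\{C}={G,W}; candidates ⊆ {A,H}.
C↔W: latent back-door arc(s) into C.
size 0: {}; under {} C still reaches {A,H,W} ∋ W.
size 1: {A}, {H}; under {A} C still reaches {W} ∋ W.
size 2: {A,H}; under {A,H} C still reaches {W} ∋ W.
C↔W cannot be blocked by any observed set — no back-door set.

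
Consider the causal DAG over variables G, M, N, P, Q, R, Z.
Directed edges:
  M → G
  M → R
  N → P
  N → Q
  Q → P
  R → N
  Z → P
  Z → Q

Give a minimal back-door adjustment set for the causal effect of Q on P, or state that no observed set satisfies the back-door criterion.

Q→P: minimal back-door set {N, Z}.

desc(Q)\{Q}={P}; candidates ⊆ {G,M,N,R,Z}.
size 0: {}; under {} Q still reaches {G,M,N,P,R,Z} ∋ P.
size 1: {G}, {M}, {N} …(+2); under {G} Q still reaches {M,N,P,R,Z} ∋ P.
{N,Z}: Q⊥P given {N,Z} in G with Q→· removed — back-door holds.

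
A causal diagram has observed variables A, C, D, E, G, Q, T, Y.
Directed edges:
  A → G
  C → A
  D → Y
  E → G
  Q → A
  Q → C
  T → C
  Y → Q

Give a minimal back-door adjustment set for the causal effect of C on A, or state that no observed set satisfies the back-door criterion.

C→A: minimal back-door set {Q}.

desc(C)\{C}={A,G}; candidates ⊆ {D,E,Q,T,Y}.
size 0: {}; under {} C still reaches {A,D,G,Q,T,Y} ∋ A.
{Q}: C⊥A given {Q} in G with C→· removed — back-door holds.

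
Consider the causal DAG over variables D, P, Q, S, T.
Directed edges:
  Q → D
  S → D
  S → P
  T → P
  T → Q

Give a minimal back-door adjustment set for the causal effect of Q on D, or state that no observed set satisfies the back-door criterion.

desc(Q)\{Q}={D}; candidates ⊆ {P,S,T}.
∅: Q⊥D given ∅ in G with Q→· removed — back-door holds.

Q→D: minimal back-door set ∅.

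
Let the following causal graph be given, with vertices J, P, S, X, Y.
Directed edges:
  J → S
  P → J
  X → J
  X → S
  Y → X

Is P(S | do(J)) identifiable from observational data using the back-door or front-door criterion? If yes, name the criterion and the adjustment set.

desc(J)\{J}={S}; candidates ⊆ {P,X,Y}.
size 0: {}; under {} J still reaches {P,S,X,Y} ∋ S.
{X}: J⊥S given {X} in G with J→· removed — back-door holds.
P(S|do(J)) = Σ_{X} P(S|J,X)·P(X).

P(S|do(J)): backdoor, adjust for {X}.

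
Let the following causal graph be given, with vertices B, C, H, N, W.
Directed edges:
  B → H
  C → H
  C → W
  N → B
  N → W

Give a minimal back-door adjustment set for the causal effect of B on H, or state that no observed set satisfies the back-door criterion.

B→H: minimal back-door set ∅.

desc(B)\{B}={H}; candidates ⊆ {C,N,W}.
∅: B⊥H given ∅ in G with B→· removed — back-door holds.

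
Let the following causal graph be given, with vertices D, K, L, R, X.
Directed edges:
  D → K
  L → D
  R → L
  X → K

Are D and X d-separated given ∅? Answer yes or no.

Yes — D ⊥ X | ∅.

Bayes-Ball from D | ∅ reaches {K,L,R}.
X ∉ reach(D|∅) ⇒ D ⊥ X | ∅.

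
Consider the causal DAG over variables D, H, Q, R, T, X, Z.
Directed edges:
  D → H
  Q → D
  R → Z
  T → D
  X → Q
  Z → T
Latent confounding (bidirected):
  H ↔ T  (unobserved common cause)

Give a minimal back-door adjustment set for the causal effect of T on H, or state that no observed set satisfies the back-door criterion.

T→H: no observed back-door set.

desc(T)\{T}={D,H}; candidates ⊆ {Q,R,X,Z}.
T↔H: latent back-door arc(s) into T.
size 0: {}; under {} T still reaches {H,R,Z} ∋ H.
size 1: {Q}, {R}, {X} …(+1); under {Q} T still reaches {H,R,Z} ∋ H.
size 2: {Q,R}, {Q,X}, {Q,Z} …(+3); under {Q,R} T still reaches {H,Z} ∋ H.
T↔H cannot be blocked by any observed set — no back-door set.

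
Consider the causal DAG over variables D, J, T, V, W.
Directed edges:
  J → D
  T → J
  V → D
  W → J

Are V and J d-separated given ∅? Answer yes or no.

Bayes-Ball from V | ∅ reaches {D}.
J ∉ reach(V|∅) ⇒ V ⊥ J | ∅.

Yes — V ⊥ J | ∅.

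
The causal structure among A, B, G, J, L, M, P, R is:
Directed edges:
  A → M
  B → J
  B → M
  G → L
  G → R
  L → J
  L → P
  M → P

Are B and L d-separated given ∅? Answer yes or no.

Yes — B ⊥ L | ∅.

Bayes-Ball from B | ∅ reaches {J,M,P}.
L ∉ reach(B|∅) ⇒ B ⊥ L | ∅.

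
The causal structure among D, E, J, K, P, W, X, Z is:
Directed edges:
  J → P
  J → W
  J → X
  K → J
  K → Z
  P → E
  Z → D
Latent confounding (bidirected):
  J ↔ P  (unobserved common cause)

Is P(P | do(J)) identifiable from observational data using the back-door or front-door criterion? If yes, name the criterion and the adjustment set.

desc(J)\{J}={E,P,W,X}; candidates ⊆ {D,K,Z}.
J↔P: latent back-door arc(s) into J.
size 0: {}; under {} J still reaches {D,E,K,P,Z} ∋ P.
size 1: {D}, {K}, {Z}; under {D} J still reaches {E,K,P,Z} ∋ P.
size 2: {D,K}, {D,Z}, {K,Z}; under {D,K} J still reaches {E,P} ∋ P.
J↔P cannot be blocked by any observed set — no back-door set.
No mediator lies on a directed J→…→P path.
Neither criterion identifies P(P|do(J)) in this graph.

P(P|do(J)): not identifiable (no BD/FD set).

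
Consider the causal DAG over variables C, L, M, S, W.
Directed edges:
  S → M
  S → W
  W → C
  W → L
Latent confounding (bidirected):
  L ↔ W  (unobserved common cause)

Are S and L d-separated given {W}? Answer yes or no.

No — S and L are d-connected given {W}.

Bayes-Ball from S | {W} reaches {L,M}.
L ∈ reach(S|{W}) ⇒ S ⊥̸ L | {W}.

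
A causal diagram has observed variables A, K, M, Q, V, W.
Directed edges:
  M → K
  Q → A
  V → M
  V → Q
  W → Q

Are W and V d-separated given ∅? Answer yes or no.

Yes — W ⊥ V | ∅.

Bayes-Ball from W | ∅ reaches {A,Q}.
V ∉ reach(W|∅) ⇒ W ⊥ V | ∅.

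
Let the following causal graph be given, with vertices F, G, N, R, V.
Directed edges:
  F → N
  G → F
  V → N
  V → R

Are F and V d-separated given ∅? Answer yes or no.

Bayes-Ball from F | ∅ reaches {G,N}.
V ∉ reach(F|∅) ⇒ F ⊥ V | ∅.

Yes — F ⊥ V | ∅.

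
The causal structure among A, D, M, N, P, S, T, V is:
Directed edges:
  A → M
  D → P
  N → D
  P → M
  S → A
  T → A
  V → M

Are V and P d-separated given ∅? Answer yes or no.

Bayes-Ball from V | ∅ reaches {M}.
P ∉ reach(V|∅) ⇒ V ⊥ P | ∅.

Yes — V ⊥ P | ∅.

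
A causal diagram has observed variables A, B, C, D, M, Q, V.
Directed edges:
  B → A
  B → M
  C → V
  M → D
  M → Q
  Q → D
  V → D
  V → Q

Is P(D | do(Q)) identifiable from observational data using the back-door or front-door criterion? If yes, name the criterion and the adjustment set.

desc(Q)\{Q}={D}; candidates ⊆ {A,B,C,M,V}.
size 0: {}; under {} Q still reaches {A,B,C,D,M,V} ∋ D.
size 1: {A}, {B}, {C} …(+2); under {A} Q still reaches {B,C,D,M,V} ∋ D.
{M,V}: Q⊥D given {M,V} in G with Q→· removed — back-door holds.
P(D|do(Q)) = Σ_{M,V} P(D|Q,M,V)·P(M,V).

P(D|do(Q)): backdoor, adjust for {M, V}.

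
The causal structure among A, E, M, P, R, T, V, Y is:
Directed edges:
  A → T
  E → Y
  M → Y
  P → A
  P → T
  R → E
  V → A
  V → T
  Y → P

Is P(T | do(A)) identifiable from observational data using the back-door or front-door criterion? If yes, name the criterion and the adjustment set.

desc(A)\{A}={T}; candidates ⊆ {E,M,P,R,V,Y}.
size 0: {}; under {} A still reaches {E,M,P,R,T,V,Y} ∋ T.
size 1: {E}, {M}, {P} …(+3); under {E} A still reaches {M,P,T,V,Y} ∋ T.
{P,V}: A⊥T given {P,V} in G with A→· removed — back-door holds.
P(T|do(A)) = Σ_{P,V} P(T|A,P,V)·P(P,V).

P(T|do(A)): backdoor, adjust for {P, V}.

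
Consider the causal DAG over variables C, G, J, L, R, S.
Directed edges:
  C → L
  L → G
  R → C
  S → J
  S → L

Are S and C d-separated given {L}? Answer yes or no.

No — S and C are d-connected given {L}.

Bayes-Ball from S | {L} reaches {C,J,R}.
C ∈ reach(S|{L}) ⇒ S ⊥̸ C | {L}.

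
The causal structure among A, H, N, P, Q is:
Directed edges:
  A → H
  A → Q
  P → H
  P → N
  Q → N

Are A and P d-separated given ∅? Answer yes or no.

Yes — A ⊥ P | ∅.

Bayes-Ball from A | ∅ reaches {H,N,Q}.
P ∉ reach(A|∅) ⇒ A ⊥ P | ∅.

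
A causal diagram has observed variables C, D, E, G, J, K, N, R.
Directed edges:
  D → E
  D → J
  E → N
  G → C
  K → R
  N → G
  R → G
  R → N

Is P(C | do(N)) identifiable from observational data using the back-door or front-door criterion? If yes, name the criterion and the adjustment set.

desc(N)\{N}={C,G}; candidates ⊆ {D,E,J,K,R}.
size 0: {}; under {} N still reaches {C,D,E,G,J,K,R} ∋ C.
{R}: N⊥C given {R} in G with N→· removed — back-door holds.
P(C|do(N)) = Σ_{R} P(C|N,R)·P(R).

P(C|do(N)): backdoor, adjust for {R}.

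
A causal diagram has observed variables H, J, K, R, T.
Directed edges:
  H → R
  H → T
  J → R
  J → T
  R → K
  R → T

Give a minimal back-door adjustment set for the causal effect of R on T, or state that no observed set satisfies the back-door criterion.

R→T: minimal back-door set {H, J}.

desc(R)\{R}={K,T}; candidates ⊆ {H,J}.
size 0: {}; under {} R still reaches {H,J,T} ∋ T.
size 1: {H}, {J}; under {H} R still reaches {J,T} ∋ T.
{H,J}: R⊥T given {H,J} in G with R→· removed — back-door holds.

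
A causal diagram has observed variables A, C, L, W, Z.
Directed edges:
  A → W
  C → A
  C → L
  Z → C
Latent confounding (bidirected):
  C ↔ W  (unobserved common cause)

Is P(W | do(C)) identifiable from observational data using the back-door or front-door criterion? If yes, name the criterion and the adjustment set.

desc(C)\{C}={A,L,W}; candidates ⊆ {Z}.
C↔W: latent back-door arc(s) into C.
size 0: {}; under {} C still reaches {W,Z} ∋ W.
size 1: {Z}; under {Z} C still reaches {W} ∋ W.
C↔W cannot be blocked by any observed set — no back-door set.
{A}: (i) intercepts every directed C→W path; (ii) no back-door C→{A}; (iii) {C} blocks every back-door {A}→W. Front-door holds.
P(W|do(C)) = Σ_{A} P(A|C) Σ_{C'} P(W|A,C')P(C').

P(W|do(C)): frontdoor, adjust for {A}.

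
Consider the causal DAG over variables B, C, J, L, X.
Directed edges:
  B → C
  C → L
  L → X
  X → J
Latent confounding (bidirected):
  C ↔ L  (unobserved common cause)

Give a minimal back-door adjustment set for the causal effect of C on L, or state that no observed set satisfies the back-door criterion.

C→L: no observed back-door set.

desc(C)\{C}={J,L,X}; candidates ⊆ {B}.
C↔L: latent back-door arc(s) into C.
size 0: {}; under {} C still reaches {B,J,L,X} ∋ L.
size 1: {B}; under {B} C still reaches {J,L,X} ∋ L.
C↔L cannot be blocked by any observed set — no back-door set.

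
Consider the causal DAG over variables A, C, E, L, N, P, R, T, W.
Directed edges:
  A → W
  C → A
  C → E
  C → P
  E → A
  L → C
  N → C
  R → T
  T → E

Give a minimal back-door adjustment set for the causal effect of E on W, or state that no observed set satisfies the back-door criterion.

E→W: minimal back-door set {C}.

desc(E)\{E}={A,W}; candidates ⊆ {C,L,N,P,R,T}.
size 0: {}; under {} E still reaches {A,C,L,N,P,R,T,W} ∋ W.
{C}: E⊥W given {C} in G with E→· removed — back-door holds.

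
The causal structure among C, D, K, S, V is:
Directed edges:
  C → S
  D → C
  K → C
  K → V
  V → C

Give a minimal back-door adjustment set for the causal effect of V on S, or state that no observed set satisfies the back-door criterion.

V→S: minimal back-door set {K}.

desc(V)\{V}={C,S}; candidates ⊆ {D,K}.
size 0: {}; under {} V still reaches {C,K,S} ∋ S.
{K}: V⊥S given {K} in G with V→· removed — back-door holds.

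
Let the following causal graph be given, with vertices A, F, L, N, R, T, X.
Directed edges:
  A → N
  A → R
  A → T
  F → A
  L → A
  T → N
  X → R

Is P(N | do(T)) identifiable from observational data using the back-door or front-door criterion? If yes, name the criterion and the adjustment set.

desc(T)\{T}={N}; candidates ⊆ {A,F,L,R,X}.
size 0: {}; under {} T still reaches {A,F,L,N,R} ∋ N.
{A}: T⊥N given {A} in G with T→· removed — back-door holds.
P(N|do(T)) = Σ_{A} P(N|T,A)·P(A).

P(N|do(T)): backdoor, adjust for {A}.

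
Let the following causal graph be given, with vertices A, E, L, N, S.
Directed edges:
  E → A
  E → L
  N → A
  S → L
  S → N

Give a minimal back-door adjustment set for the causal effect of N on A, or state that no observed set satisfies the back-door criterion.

desc(N)\{N}={A}; candidates ⊆ {E,L,S}.
∅: N⊥A given ∅ in G with N→· removed — back-door holds.

N→A: minimal back-door set ∅.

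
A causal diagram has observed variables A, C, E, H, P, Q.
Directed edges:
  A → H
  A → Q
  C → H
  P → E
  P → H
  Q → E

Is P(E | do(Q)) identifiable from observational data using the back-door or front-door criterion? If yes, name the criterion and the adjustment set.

P(E|do(Q)): backdoor, adjust for ∅.

desc(Q)\{Q}={E}; candidates ⊆ {A,C,H,P}.
∅: Q⊥E given ∅ in G with Q→· removed — back-door holds.
P(E|do(Q)) = P(E|Q) — no adjustment needed.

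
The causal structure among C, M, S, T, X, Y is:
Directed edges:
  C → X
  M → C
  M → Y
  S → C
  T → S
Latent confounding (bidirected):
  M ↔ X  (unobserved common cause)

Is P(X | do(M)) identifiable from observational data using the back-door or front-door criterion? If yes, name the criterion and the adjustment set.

desc(M)\{M}={C,X,Y}; candidates ⊆ {S,T}.
M↔X: latent back-door arc(s) into M.
size 0: {}; under {} M still reaches {X} ∋ X.
size 1: {S}, {T}; under {S} M still reaches {X} ∋ X.
size 2: {S,T}; under {S,T} M still reaches {X} ∋ X.
M↔X cannot be blocked by any observed set — no back-door set.
{C}: (i) intercepts every directed M→X path; (ii) no back-door M→{C}; (iii) {M} blocks every back-door {C}→X. Front-door holds.
P(X|do(M)) = Σ_{C} P(C|M) Σ_{M'} P(X|C,M')P(M').

P(X|do(M)): frontdoor, adjust for {C}.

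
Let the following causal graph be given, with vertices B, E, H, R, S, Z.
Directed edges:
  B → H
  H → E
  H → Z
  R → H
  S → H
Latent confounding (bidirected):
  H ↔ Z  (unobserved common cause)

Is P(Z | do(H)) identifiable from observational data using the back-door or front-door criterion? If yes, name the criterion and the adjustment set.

P(Z|do(H)): not identifiable (no BD/FD set).

desc(H)\{H}={E,Z}; candidates ⊆ {B,R,S}.
H↔Z: latent back-door arc(s) into H.
size 0: {}; under {} H still reaches {B,R,S,Z} ∋ Z.
size 1: {B}, {R}, {S}; under {B} H still reaches {R,S,Z} ∋ Z.
size 2: {B,R}, {B,S}, {R,S}; under {B,R} H still reaches {S,Z} ∋ Z.
H↔Z cannot be blocked by any observed set — no back-door set.
No mediator lies on a directed H→…→Z path.
Neither criterion identifies P(Z|do(H)) in this graph.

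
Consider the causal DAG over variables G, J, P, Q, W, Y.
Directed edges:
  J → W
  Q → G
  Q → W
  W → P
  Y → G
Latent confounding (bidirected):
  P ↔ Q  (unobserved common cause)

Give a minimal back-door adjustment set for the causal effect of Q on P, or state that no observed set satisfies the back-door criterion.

desc(Q)\{Q}={G,P,W}; candidates ⊆ {J,Y}.
Q↔P: latent back-door arc(s) into Q.
size 0: {}; under {} Q still reaches {P} ∋ P.
size 1: {J}, {Y}; under {J} Q still reaches {P} ∋ P.
size 2: {J,Y}; under {J,Y} Q still reaches {P} ∋ P.
Q↔P cannot be blocked by any observed set — no back-door set.

Q→P: no observed back-door set.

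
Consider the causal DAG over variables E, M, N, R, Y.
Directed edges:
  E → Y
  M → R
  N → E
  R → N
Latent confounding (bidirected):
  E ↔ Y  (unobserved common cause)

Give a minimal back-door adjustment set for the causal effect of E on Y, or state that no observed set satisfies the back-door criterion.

desc(E)\{E}={Y}; candidates ⊆ {M,N,R}.
E↔Y: latent back-door arc(s) into E.
size 0: {}; under {} E still reaches {M,N,R,Y} ∋ Y.
size 1: {M}, {N}, {R}; under {M} E still reaches {N,R,Y} ∋ Y.
size 2: {M,N}, {M,R}, {N,R}; under {M,N} E still reaches {Y} ∋ Y.
E↔Y cannot be blocked by any observed set — no back-door set.

E→Y: no observed back-door set.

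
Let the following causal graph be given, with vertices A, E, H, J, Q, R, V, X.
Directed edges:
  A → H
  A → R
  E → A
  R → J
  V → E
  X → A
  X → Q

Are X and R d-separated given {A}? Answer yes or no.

Bayes-Ball from X | {A} reaches {E,Q,V}.
R ∉ reach(X|{A}) ⇒ X ⊥ R | {A}.

Yes — X ⊥ R | {A}.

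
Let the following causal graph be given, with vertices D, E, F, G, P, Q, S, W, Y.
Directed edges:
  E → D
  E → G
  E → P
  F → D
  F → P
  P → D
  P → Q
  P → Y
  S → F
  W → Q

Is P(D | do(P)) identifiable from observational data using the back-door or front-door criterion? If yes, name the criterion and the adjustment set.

desc(P)\{P}={D,Q,Y}; candidates ⊆ {E,F,G,S,W}.
size 0: {}; under {} P still reaches {D,E,F,G,S} ∋ D.
size 1: {E}, {F}, {G} …(+2); under {E} P still reaches {D,F,S} ∋ D.
{E,F}: P⊥D given {E,F} in G with P→· removed — back-door holds.
P(D|do(P)) = Σ_{E,F} P(D|P,E,F)·P(E,F).

P(D|do(P)): backdoor, adjust for {E, F}.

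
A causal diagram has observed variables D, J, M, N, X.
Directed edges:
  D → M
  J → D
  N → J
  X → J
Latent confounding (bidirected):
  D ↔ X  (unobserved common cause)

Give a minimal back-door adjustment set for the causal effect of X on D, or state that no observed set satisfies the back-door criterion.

desc(X)\{X}={D,J,M}; candidates ⊆ {N}.
X↔D: latent back-door arc(s) into X.
size 0: {}; under {} X still reaches {D,M} ∋ D.
size 1: {N}; under {N} X still reaches {D,M} ∋ D.
X↔D cannot be blocked by any observed set — no back-door set.

X→D: no observed back-door set.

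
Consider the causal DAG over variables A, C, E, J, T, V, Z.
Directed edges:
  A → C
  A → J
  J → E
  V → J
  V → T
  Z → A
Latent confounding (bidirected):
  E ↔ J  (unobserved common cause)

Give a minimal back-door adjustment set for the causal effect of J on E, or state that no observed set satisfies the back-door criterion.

desc(J)\{J}={E}; candidates ⊆ {A,C,T,V,Z}.
J↔E: latent back-door arc(s) into J.
size 0: {}; under {} J still reaches {A,C,E,T,V,Z} ∋ E.
size 1: {A}, {C}, {T} …(+2); under {A} J still reaches {E,T,V} ∋ E.
size 2: {A,C}, {A,T}, {A,V} …(+7); under {A,C} J still reaches {E,T,V} ∋ E.
J↔E cannot be blocked by any observed set — no back-door set.

J→E: no observed back-door set.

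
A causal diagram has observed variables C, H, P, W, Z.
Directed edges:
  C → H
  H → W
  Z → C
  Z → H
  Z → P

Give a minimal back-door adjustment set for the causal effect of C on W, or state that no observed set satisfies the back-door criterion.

desc(C)\{C}={H,W}; candidates ⊆ {P,Z}.
size 0: {}; under {} C still reaches {H,P,W,Z} ∋ W.
{Z}: C⊥W given {Z} in G with C→· removed — back-door holds.

C→W: minimal back-door set {Z}.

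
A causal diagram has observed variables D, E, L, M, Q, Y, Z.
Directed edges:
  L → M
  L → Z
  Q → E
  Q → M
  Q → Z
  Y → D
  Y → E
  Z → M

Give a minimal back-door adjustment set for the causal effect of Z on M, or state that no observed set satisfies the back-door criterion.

desc(Z)\{Z}={M}; candidates ⊆ {D,E,L,Q,Y}.
size 0: {}; under {} Z still reaches {E,L,M,Q} ∋ M.
size 1: {D}, {E}, {L} …(+2); under {D} Z still reaches {E,L,M,Q} ∋ M.
{L,Q}: Z⊥M given {L,Q} in G with Z→· removed — back-door holds.

Z→M: minimal back-door set {L, Q}.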